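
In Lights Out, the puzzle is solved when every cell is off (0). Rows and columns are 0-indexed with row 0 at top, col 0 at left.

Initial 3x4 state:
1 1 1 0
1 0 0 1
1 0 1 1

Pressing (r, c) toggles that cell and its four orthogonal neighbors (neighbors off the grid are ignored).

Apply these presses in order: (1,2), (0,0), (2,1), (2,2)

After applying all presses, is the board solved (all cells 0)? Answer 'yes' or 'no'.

Answer: yes

Derivation:
After press 1 at (1,2):
1 1 0 0
1 1 1 0
1 0 0 1

After press 2 at (0,0):
0 0 0 0
0 1 1 0
1 0 0 1

After press 3 at (2,1):
0 0 0 0
0 0 1 0
0 1 1 1

After press 4 at (2,2):
0 0 0 0
0 0 0 0
0 0 0 0

Lights still on: 0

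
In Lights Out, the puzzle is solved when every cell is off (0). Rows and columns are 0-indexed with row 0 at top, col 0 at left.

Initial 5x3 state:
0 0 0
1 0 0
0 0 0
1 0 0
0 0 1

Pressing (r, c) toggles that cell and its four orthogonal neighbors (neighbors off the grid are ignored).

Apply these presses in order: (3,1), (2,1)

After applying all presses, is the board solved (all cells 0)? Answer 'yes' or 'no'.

Answer: no

Derivation:
After press 1 at (3,1):
0 0 0
1 0 0
0 1 0
0 1 1
0 1 1

After press 2 at (2,1):
0 0 0
1 1 0
1 0 1
0 0 1
0 1 1

Lights still on: 7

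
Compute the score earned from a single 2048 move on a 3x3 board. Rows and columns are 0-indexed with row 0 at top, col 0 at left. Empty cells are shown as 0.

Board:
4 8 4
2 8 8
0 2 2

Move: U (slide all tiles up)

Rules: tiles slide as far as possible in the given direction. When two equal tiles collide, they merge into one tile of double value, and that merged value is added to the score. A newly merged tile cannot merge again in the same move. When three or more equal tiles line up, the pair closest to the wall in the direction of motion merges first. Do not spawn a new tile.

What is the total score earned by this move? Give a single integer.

Answer: 16

Derivation:
Slide up:
col 0: [4, 2, 0] -> [4, 2, 0]  score +0 (running 0)
col 1: [8, 8, 2] -> [16, 2, 0]  score +16 (running 16)
col 2: [4, 8, 2] -> [4, 8, 2]  score +0 (running 16)
Board after move:
 4 16  4
 2  2  8
 0  0  2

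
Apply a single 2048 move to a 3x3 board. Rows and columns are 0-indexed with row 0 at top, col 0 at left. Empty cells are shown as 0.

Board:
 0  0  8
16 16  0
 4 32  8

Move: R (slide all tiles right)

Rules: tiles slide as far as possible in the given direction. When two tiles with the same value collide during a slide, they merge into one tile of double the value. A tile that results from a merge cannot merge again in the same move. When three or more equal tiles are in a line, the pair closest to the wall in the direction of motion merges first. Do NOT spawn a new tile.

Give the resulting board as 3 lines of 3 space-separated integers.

Slide right:
row 0: [0, 0, 8] -> [0, 0, 8]
row 1: [16, 16, 0] -> [0, 0, 32]
row 2: [4, 32, 8] -> [4, 32, 8]

Answer:  0  0  8
 0  0 32
 4 32  8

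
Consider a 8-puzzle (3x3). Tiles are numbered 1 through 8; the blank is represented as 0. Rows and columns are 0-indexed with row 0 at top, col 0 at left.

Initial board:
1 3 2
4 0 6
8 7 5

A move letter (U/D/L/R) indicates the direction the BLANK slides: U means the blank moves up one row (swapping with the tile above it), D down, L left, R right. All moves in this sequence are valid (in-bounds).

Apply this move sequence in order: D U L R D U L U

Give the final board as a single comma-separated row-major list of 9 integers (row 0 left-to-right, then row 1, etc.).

Answer: 0, 3, 2, 1, 4, 6, 8, 7, 5

Derivation:
After move 1 (D):
1 3 2
4 7 6
8 0 5

After move 2 (U):
1 3 2
4 0 6
8 7 5

After move 3 (L):
1 3 2
0 4 6
8 7 5

After move 4 (R):
1 3 2
4 0 6
8 7 5

After move 5 (D):
1 3 2
4 7 6
8 0 5

After move 6 (U):
1 3 2
4 0 6
8 7 5

After move 7 (L):
1 3 2
0 4 6
8 7 5

After move 8 (U):
0 3 2
1 4 6
8 7 5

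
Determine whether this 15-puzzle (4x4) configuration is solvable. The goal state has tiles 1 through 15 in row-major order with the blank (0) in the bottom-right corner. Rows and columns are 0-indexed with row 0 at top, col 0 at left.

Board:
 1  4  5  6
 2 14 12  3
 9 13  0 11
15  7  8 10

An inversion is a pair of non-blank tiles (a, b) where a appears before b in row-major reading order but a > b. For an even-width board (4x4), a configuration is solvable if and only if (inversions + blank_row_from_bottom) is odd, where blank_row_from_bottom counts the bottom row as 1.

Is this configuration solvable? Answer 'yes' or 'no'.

Inversions: 32
Blank is in row 2 (0-indexed from top), which is row 2 counting from the bottom (bottom = 1).
32 + 2 = 34, which is even, so the puzzle is not solvable.

Answer: no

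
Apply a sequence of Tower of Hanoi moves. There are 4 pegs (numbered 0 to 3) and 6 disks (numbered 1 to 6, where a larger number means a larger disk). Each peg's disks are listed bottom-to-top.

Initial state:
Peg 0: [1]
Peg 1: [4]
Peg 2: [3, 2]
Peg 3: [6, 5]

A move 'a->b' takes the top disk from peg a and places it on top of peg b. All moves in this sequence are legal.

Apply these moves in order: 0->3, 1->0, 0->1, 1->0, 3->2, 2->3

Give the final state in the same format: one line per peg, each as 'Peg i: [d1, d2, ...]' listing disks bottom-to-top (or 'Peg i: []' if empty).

Answer: Peg 0: [4]
Peg 1: []
Peg 2: [3, 2]
Peg 3: [6, 5, 1]

Derivation:
After move 1 (0->3):
Peg 0: []
Peg 1: [4]
Peg 2: [3, 2]
Peg 3: [6, 5, 1]

After move 2 (1->0):
Peg 0: [4]
Peg 1: []
Peg 2: [3, 2]
Peg 3: [6, 5, 1]

After move 3 (0->1):
Peg 0: []
Peg 1: [4]
Peg 2: [3, 2]
Peg 3: [6, 5, 1]

After move 4 (1->0):
Peg 0: [4]
Peg 1: []
Peg 2: [3, 2]
Peg 3: [6, 5, 1]

After move 5 (3->2):
Peg 0: [4]
Peg 1: []
Peg 2: [3, 2, 1]
Peg 3: [6, 5]

After move 6 (2->3):
Peg 0: [4]
Peg 1: []
Peg 2: [3, 2]
Peg 3: [6, 5, 1]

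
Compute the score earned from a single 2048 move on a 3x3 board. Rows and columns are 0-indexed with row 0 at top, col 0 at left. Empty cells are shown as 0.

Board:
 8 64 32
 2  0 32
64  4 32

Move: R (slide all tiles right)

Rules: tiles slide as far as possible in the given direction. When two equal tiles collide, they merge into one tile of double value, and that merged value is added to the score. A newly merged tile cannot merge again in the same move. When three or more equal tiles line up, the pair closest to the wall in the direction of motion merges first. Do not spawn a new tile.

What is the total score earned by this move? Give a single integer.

Answer: 0

Derivation:
Slide right:
row 0: [8, 64, 32] -> [8, 64, 32]  score +0 (running 0)
row 1: [2, 0, 32] -> [0, 2, 32]  score +0 (running 0)
row 2: [64, 4, 32] -> [64, 4, 32]  score +0 (running 0)
Board after move:
 8 64 32
 0  2 32
64  4 32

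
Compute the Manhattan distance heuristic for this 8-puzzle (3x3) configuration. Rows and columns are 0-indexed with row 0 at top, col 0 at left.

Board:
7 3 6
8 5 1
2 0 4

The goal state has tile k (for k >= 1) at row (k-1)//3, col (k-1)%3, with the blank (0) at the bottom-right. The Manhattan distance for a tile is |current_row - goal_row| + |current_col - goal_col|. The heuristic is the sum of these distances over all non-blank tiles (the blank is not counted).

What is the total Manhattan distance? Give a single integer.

Tile 7: (0,0)->(2,0) = 2
Tile 3: (0,1)->(0,2) = 1
Tile 6: (0,2)->(1,2) = 1
Tile 8: (1,0)->(2,1) = 2
Tile 5: (1,1)->(1,1) = 0
Tile 1: (1,2)->(0,0) = 3
Tile 2: (2,0)->(0,1) = 3
Tile 4: (2,2)->(1,0) = 3
Sum: 2 + 1 + 1 + 2 + 0 + 3 + 3 + 3 = 15

Answer: 15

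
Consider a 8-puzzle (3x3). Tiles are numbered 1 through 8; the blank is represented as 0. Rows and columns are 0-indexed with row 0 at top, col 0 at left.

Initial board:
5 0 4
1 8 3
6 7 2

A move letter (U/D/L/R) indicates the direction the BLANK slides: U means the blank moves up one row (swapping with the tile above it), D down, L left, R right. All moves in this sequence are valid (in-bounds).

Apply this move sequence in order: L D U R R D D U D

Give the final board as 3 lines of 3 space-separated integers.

Answer: 5 4 3
1 8 2
6 7 0

Derivation:
After move 1 (L):
0 5 4
1 8 3
6 7 2

After move 2 (D):
1 5 4
0 8 3
6 7 2

After move 3 (U):
0 5 4
1 8 3
6 7 2

After move 4 (R):
5 0 4
1 8 3
6 7 2

After move 5 (R):
5 4 0
1 8 3
6 7 2

After move 6 (D):
5 4 3
1 8 0
6 7 2

After move 7 (D):
5 4 3
1 8 2
6 7 0

After move 8 (U):
5 4 3
1 8 0
6 7 2

After move 9 (D):
5 4 3
1 8 2
6 7 0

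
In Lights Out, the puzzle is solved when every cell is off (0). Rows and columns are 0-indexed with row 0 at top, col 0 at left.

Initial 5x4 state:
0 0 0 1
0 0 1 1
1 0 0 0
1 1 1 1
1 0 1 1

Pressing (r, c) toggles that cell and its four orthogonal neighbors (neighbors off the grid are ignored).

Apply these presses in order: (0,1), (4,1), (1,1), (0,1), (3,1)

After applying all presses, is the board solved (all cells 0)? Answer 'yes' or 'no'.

After press 1 at (0,1):
1 1 1 1
0 1 1 1
1 0 0 0
1 1 1 1
1 0 1 1

After press 2 at (4,1):
1 1 1 1
0 1 1 1
1 0 0 0
1 0 1 1
0 1 0 1

After press 3 at (1,1):
1 0 1 1
1 0 0 1
1 1 0 0
1 0 1 1
0 1 0 1

After press 4 at (0,1):
0 1 0 1
1 1 0 1
1 1 0 0
1 0 1 1
0 1 0 1

After press 5 at (3,1):
0 1 0 1
1 1 0 1
1 0 0 0
0 1 0 1
0 0 0 1

Lights still on: 9

Answer: no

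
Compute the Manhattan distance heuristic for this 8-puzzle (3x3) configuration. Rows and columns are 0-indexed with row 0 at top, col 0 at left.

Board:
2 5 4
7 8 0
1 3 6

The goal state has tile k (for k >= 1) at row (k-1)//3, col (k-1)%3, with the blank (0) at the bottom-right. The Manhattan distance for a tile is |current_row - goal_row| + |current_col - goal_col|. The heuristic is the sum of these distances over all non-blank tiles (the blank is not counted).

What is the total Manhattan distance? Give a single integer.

Tile 2: at (0,0), goal (0,1), distance |0-0|+|0-1| = 1
Tile 5: at (0,1), goal (1,1), distance |0-1|+|1-1| = 1
Tile 4: at (0,2), goal (1,0), distance |0-1|+|2-0| = 3
Tile 7: at (1,0), goal (2,0), distance |1-2|+|0-0| = 1
Tile 8: at (1,1), goal (2,1), distance |1-2|+|1-1| = 1
Tile 1: at (2,0), goal (0,0), distance |2-0|+|0-0| = 2
Tile 3: at (2,1), goal (0,2), distance |2-0|+|1-2| = 3
Tile 6: at (2,2), goal (1,2), distance |2-1|+|2-2| = 1
Sum: 1 + 1 + 3 + 1 + 1 + 2 + 3 + 1 = 13

Answer: 13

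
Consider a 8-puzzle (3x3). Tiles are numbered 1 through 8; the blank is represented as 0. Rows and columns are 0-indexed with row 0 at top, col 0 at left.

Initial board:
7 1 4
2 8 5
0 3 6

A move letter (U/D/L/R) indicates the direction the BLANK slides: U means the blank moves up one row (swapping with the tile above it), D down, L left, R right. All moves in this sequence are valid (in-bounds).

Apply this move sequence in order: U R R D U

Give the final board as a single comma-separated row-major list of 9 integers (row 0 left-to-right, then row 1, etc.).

Answer: 7, 1, 4, 8, 5, 0, 2, 3, 6

Derivation:
After move 1 (U):
7 1 4
0 8 5
2 3 6

After move 2 (R):
7 1 4
8 0 5
2 3 6

After move 3 (R):
7 1 4
8 5 0
2 3 6

After move 4 (D):
7 1 4
8 5 6
2 3 0

After move 5 (U):
7 1 4
8 5 0
2 3 6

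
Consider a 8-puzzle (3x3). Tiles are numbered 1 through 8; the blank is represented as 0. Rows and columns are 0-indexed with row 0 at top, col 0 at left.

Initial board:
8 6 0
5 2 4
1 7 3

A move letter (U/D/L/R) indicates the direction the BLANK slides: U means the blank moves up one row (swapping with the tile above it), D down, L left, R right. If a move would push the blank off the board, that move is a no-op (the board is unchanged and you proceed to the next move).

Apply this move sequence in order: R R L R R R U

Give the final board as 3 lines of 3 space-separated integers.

After move 1 (R):
8 6 0
5 2 4
1 7 3

After move 2 (R):
8 6 0
5 2 4
1 7 3

After move 3 (L):
8 0 6
5 2 4
1 7 3

After move 4 (R):
8 6 0
5 2 4
1 7 3

After move 5 (R):
8 6 0
5 2 4
1 7 3

After move 6 (R):
8 6 0
5 2 4
1 7 3

After move 7 (U):
8 6 0
5 2 4
1 7 3

Answer: 8 6 0
5 2 4
1 7 3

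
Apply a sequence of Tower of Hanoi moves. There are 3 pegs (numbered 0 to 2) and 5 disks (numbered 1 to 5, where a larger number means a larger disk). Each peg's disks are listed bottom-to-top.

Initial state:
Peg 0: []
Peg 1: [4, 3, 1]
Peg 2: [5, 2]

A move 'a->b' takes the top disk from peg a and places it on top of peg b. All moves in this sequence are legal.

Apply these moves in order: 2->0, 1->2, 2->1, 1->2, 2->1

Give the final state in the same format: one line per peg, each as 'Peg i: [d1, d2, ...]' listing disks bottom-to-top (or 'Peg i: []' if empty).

After move 1 (2->0):
Peg 0: [2]
Peg 1: [4, 3, 1]
Peg 2: [5]

After move 2 (1->2):
Peg 0: [2]
Peg 1: [4, 3]
Peg 2: [5, 1]

After move 3 (2->1):
Peg 0: [2]
Peg 1: [4, 3, 1]
Peg 2: [5]

After move 4 (1->2):
Peg 0: [2]
Peg 1: [4, 3]
Peg 2: [5, 1]

After move 5 (2->1):
Peg 0: [2]
Peg 1: [4, 3, 1]
Peg 2: [5]

Answer: Peg 0: [2]
Peg 1: [4, 3, 1]
Peg 2: [5]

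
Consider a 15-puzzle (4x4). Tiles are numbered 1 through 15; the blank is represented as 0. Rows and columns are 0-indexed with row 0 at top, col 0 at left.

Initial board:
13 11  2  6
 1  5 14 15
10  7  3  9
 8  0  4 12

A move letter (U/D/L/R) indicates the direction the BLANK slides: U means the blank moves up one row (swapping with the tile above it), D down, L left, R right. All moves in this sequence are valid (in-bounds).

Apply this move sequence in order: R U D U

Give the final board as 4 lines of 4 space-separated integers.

After move 1 (R):
13 11  2  6
 1  5 14 15
10  7  3  9
 8  4  0 12

After move 2 (U):
13 11  2  6
 1  5 14 15
10  7  0  9
 8  4  3 12

After move 3 (D):
13 11  2  6
 1  5 14 15
10  7  3  9
 8  4  0 12

After move 4 (U):
13 11  2  6
 1  5 14 15
10  7  0  9
 8  4  3 12

Answer: 13 11  2  6
 1  5 14 15
10  7  0  9
 8  4  3 12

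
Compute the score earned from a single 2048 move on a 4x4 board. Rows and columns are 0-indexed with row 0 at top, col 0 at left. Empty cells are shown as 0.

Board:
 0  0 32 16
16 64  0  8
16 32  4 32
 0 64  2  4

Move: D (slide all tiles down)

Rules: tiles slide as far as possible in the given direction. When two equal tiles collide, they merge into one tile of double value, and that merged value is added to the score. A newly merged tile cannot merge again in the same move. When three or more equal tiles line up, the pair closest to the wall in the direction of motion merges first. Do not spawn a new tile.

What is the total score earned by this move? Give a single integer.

Answer: 32

Derivation:
Slide down:
col 0: [0, 16, 16, 0] -> [0, 0, 0, 32]  score +32 (running 32)
col 1: [0, 64, 32, 64] -> [0, 64, 32, 64]  score +0 (running 32)
col 2: [32, 0, 4, 2] -> [0, 32, 4, 2]  score +0 (running 32)
col 3: [16, 8, 32, 4] -> [16, 8, 32, 4]  score +0 (running 32)
Board after move:
 0  0  0 16
 0 64 32  8
 0 32  4 32
32 64  2  4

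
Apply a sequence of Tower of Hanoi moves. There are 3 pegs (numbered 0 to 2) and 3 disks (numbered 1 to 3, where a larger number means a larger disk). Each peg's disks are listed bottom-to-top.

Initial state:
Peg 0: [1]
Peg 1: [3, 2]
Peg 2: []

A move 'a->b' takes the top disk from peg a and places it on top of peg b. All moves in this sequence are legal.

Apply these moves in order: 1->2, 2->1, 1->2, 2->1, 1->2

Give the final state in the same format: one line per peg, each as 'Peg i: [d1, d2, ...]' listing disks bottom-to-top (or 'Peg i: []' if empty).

Answer: Peg 0: [1]
Peg 1: [3]
Peg 2: [2]

Derivation:
After move 1 (1->2):
Peg 0: [1]
Peg 1: [3]
Peg 2: [2]

After move 2 (2->1):
Peg 0: [1]
Peg 1: [3, 2]
Peg 2: []

After move 3 (1->2):
Peg 0: [1]
Peg 1: [3]
Peg 2: [2]

After move 4 (2->1):
Peg 0: [1]
Peg 1: [3, 2]
Peg 2: []

After move 5 (1->2):
Peg 0: [1]
Peg 1: [3]
Peg 2: [2]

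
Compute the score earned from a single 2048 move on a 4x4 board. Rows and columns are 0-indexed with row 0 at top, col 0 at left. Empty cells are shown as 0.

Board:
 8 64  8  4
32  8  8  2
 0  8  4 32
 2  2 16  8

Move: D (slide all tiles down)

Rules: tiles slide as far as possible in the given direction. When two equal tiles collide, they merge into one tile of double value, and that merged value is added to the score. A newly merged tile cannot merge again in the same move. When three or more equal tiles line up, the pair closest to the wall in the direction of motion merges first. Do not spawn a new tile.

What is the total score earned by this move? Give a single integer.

Slide down:
col 0: [8, 32, 0, 2] -> [0, 8, 32, 2]  score +0 (running 0)
col 1: [64, 8, 8, 2] -> [0, 64, 16, 2]  score +16 (running 16)
col 2: [8, 8, 4, 16] -> [0, 16, 4, 16]  score +16 (running 32)
col 3: [4, 2, 32, 8] -> [4, 2, 32, 8]  score +0 (running 32)
Board after move:
 0  0  0  4
 8 64 16  2
32 16  4 32
 2  2 16  8

Answer: 32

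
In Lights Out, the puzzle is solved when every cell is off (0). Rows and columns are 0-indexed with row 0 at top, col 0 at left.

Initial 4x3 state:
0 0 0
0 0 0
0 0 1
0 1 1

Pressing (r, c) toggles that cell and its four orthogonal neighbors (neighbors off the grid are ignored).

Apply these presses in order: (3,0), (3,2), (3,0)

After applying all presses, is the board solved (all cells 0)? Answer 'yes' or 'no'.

Answer: yes

Derivation:
After press 1 at (3,0):
0 0 0
0 0 0
1 0 1
1 0 1

After press 2 at (3,2):
0 0 0
0 0 0
1 0 0
1 1 0

After press 3 at (3,0):
0 0 0
0 0 0
0 0 0
0 0 0

Lights still on: 0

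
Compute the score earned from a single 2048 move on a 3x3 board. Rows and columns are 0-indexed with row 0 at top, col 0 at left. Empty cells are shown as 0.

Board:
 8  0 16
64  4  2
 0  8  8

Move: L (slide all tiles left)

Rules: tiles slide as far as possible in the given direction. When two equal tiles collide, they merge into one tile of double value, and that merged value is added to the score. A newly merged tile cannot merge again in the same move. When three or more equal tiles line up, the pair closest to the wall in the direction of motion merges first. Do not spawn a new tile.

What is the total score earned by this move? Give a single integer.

Answer: 16

Derivation:
Slide left:
row 0: [8, 0, 16] -> [8, 16, 0]  score +0 (running 0)
row 1: [64, 4, 2] -> [64, 4, 2]  score +0 (running 0)
row 2: [0, 8, 8] -> [16, 0, 0]  score +16 (running 16)
Board after move:
 8 16  0
64  4  2
16  0  0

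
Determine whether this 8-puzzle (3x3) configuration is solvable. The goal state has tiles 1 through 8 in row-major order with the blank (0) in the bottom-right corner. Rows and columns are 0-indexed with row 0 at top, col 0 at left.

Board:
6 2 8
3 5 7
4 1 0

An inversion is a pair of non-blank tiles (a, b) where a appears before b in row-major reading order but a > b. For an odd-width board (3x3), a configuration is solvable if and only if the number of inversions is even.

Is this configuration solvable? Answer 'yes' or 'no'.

Answer: no

Derivation:
Inversions (pairs i<j in row-major order where tile[i] > tile[j] > 0): 17
17 is odd, so the puzzle is not solvable.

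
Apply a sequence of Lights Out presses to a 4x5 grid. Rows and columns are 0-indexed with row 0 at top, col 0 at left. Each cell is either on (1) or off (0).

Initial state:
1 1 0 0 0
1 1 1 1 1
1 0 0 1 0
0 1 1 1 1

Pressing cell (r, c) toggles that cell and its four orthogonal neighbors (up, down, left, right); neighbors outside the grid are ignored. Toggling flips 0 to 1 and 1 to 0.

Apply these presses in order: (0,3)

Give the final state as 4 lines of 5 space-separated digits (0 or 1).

After press 1 at (0,3):
1 1 1 1 1
1 1 1 0 1
1 0 0 1 0
0 1 1 1 1

Answer: 1 1 1 1 1
1 1 1 0 1
1 0 0 1 0
0 1 1 1 1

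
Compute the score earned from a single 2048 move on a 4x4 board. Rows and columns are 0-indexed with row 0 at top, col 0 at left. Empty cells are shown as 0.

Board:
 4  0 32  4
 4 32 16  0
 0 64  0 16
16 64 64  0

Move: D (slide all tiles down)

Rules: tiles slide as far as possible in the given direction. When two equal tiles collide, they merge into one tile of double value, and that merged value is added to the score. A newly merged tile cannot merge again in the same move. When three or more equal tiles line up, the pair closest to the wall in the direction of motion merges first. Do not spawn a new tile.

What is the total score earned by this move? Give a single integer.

Answer: 136

Derivation:
Slide down:
col 0: [4, 4, 0, 16] -> [0, 0, 8, 16]  score +8 (running 8)
col 1: [0, 32, 64, 64] -> [0, 0, 32, 128]  score +128 (running 136)
col 2: [32, 16, 0, 64] -> [0, 32, 16, 64]  score +0 (running 136)
col 3: [4, 0, 16, 0] -> [0, 0, 4, 16]  score +0 (running 136)
Board after move:
  0   0   0   0
  0   0  32   0
  8  32  16   4
 16 128  64  16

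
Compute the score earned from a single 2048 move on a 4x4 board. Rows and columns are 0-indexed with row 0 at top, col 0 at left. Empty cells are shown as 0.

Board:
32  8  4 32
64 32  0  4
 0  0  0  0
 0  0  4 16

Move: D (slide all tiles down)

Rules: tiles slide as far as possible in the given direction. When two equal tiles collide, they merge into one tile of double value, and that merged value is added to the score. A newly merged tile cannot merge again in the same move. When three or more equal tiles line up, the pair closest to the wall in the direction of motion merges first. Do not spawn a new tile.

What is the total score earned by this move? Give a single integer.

Answer: 8

Derivation:
Slide down:
col 0: [32, 64, 0, 0] -> [0, 0, 32, 64]  score +0 (running 0)
col 1: [8, 32, 0, 0] -> [0, 0, 8, 32]  score +0 (running 0)
col 2: [4, 0, 0, 4] -> [0, 0, 0, 8]  score +8 (running 8)
col 3: [32, 4, 0, 16] -> [0, 32, 4, 16]  score +0 (running 8)
Board after move:
 0  0  0  0
 0  0  0 32
32  8  0  4
64 32  8 16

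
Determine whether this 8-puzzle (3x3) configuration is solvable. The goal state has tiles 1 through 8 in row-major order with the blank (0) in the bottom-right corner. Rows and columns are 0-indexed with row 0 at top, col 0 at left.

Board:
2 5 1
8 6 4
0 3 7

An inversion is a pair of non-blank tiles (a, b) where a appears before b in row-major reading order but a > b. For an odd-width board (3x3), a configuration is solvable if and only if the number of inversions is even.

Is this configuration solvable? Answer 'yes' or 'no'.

Answer: no

Derivation:
Inversions (pairs i<j in row-major order where tile[i] > tile[j] > 0): 11
11 is odd, so the puzzle is not solvable.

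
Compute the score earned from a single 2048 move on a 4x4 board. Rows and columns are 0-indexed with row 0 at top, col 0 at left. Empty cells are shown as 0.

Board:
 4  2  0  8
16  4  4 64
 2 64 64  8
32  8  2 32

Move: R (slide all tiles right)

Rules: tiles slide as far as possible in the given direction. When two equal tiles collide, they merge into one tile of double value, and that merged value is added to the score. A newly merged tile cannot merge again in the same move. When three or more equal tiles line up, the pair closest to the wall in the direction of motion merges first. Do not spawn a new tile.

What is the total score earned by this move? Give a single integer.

Slide right:
row 0: [4, 2, 0, 8] -> [0, 4, 2, 8]  score +0 (running 0)
row 1: [16, 4, 4, 64] -> [0, 16, 8, 64]  score +8 (running 8)
row 2: [2, 64, 64, 8] -> [0, 2, 128, 8]  score +128 (running 136)
row 3: [32, 8, 2, 32] -> [32, 8, 2, 32]  score +0 (running 136)
Board after move:
  0   4   2   8
  0  16   8  64
  0   2 128   8
 32   8   2  32

Answer: 136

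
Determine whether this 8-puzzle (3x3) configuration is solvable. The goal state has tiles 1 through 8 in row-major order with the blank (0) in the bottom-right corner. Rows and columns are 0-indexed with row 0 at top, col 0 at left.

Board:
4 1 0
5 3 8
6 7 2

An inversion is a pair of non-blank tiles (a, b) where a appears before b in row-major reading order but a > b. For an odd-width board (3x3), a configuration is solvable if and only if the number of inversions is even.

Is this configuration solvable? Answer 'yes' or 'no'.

Answer: no

Derivation:
Inversions (pairs i<j in row-major order where tile[i] > tile[j] > 0): 11
11 is odd, so the puzzle is not solvable.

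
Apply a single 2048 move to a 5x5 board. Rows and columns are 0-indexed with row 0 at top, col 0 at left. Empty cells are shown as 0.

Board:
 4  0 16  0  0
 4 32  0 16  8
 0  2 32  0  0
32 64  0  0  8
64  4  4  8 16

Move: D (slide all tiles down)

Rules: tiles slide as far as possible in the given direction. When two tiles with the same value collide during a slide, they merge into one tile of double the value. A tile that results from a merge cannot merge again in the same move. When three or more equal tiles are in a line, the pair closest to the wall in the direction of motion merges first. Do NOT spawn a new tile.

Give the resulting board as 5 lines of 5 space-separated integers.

Slide down:
col 0: [4, 4, 0, 32, 64] -> [0, 0, 8, 32, 64]
col 1: [0, 32, 2, 64, 4] -> [0, 32, 2, 64, 4]
col 2: [16, 0, 32, 0, 4] -> [0, 0, 16, 32, 4]
col 3: [0, 16, 0, 0, 8] -> [0, 0, 0, 16, 8]
col 4: [0, 8, 0, 8, 16] -> [0, 0, 0, 16, 16]

Answer:  0  0  0  0  0
 0 32  0  0  0
 8  2 16  0  0
32 64 32 16 16
64  4  4  8 16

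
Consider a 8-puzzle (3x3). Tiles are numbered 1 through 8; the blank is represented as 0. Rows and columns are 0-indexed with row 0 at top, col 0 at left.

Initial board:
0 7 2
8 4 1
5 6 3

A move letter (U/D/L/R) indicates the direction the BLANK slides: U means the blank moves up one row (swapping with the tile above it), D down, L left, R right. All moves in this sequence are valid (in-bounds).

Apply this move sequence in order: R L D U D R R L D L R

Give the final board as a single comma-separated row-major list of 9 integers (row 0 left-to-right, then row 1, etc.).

After move 1 (R):
7 0 2
8 4 1
5 6 3

After move 2 (L):
0 7 2
8 4 1
5 6 3

After move 3 (D):
8 7 2
0 4 1
5 6 3

After move 4 (U):
0 7 2
8 4 1
5 6 3

After move 5 (D):
8 7 2
0 4 1
5 6 3

After move 6 (R):
8 7 2
4 0 1
5 6 3

After move 7 (R):
8 7 2
4 1 0
5 6 3

After move 8 (L):
8 7 2
4 0 1
5 6 3

After move 9 (D):
8 7 2
4 6 1
5 0 3

After move 10 (L):
8 7 2
4 6 1
0 5 3

After move 11 (R):
8 7 2
4 6 1
5 0 3

Answer: 8, 7, 2, 4, 6, 1, 5, 0, 3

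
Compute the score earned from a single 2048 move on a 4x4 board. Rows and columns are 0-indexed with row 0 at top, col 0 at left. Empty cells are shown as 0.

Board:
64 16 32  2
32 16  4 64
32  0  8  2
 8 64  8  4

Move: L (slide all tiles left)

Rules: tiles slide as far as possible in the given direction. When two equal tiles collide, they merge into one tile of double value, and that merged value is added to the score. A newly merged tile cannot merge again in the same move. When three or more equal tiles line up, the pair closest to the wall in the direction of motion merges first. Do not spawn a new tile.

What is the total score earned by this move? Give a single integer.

Answer: 0

Derivation:
Slide left:
row 0: [64, 16, 32, 2] -> [64, 16, 32, 2]  score +0 (running 0)
row 1: [32, 16, 4, 64] -> [32, 16, 4, 64]  score +0 (running 0)
row 2: [32, 0, 8, 2] -> [32, 8, 2, 0]  score +0 (running 0)
row 3: [8, 64, 8, 4] -> [8, 64, 8, 4]  score +0 (running 0)
Board after move:
64 16 32  2
32 16  4 64
32  8  2  0
 8 64  8  4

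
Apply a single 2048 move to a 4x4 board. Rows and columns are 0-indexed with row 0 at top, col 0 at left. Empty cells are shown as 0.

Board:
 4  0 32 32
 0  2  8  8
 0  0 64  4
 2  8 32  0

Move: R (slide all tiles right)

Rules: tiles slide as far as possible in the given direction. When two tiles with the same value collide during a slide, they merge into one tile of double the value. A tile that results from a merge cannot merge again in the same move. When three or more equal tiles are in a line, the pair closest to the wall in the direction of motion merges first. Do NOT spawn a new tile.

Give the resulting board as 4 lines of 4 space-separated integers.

Slide right:
row 0: [4, 0, 32, 32] -> [0, 0, 4, 64]
row 1: [0, 2, 8, 8] -> [0, 0, 2, 16]
row 2: [0, 0, 64, 4] -> [0, 0, 64, 4]
row 3: [2, 8, 32, 0] -> [0, 2, 8, 32]

Answer:  0  0  4 64
 0  0  2 16
 0  0 64  4
 0  2  8 32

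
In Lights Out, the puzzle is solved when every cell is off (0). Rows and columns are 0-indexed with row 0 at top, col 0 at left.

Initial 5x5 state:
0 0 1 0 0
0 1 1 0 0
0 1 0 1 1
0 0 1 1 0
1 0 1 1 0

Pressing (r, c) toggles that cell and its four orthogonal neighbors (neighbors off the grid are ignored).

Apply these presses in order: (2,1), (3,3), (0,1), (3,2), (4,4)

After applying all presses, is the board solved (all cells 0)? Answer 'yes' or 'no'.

After press 1 at (2,1):
0 0 1 0 0
0 0 1 0 0
1 0 1 1 1
0 1 1 1 0
1 0 1 1 0

After press 2 at (3,3):
0 0 1 0 0
0 0 1 0 0
1 0 1 0 1
0 1 0 0 1
1 0 1 0 0

After press 3 at (0,1):
1 1 0 0 0
0 1 1 0 0
1 0 1 0 1
0 1 0 0 1
1 0 1 0 0

After press 4 at (3,2):
1 1 0 0 0
0 1 1 0 0
1 0 0 0 1
0 0 1 1 1
1 0 0 0 0

After press 5 at (4,4):
1 1 0 0 0
0 1 1 0 0
1 0 0 0 1
0 0 1 1 0
1 0 0 1 1

Lights still on: 11

Answer: no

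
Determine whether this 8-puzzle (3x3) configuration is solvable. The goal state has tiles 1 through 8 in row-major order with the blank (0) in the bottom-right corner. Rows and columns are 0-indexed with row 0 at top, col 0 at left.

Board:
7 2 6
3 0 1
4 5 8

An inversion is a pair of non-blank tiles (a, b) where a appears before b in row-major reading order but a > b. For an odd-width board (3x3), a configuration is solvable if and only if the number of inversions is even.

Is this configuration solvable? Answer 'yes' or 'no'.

Answer: yes

Derivation:
Inversions (pairs i<j in row-major order where tile[i] > tile[j] > 0): 12
12 is even, so the puzzle is solvable.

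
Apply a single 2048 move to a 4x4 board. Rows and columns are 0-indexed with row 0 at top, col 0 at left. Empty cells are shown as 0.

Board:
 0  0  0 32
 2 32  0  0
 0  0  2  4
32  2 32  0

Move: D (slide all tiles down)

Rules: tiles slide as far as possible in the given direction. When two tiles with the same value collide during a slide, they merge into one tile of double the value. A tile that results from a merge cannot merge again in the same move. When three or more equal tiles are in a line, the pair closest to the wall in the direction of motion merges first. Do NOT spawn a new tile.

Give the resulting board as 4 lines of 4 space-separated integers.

Answer:  0  0  0  0
 0  0  0  0
 2 32  2 32
32  2 32  4

Derivation:
Slide down:
col 0: [0, 2, 0, 32] -> [0, 0, 2, 32]
col 1: [0, 32, 0, 2] -> [0, 0, 32, 2]
col 2: [0, 0, 2, 32] -> [0, 0, 2, 32]
col 3: [32, 0, 4, 0] -> [0, 0, 32, 4]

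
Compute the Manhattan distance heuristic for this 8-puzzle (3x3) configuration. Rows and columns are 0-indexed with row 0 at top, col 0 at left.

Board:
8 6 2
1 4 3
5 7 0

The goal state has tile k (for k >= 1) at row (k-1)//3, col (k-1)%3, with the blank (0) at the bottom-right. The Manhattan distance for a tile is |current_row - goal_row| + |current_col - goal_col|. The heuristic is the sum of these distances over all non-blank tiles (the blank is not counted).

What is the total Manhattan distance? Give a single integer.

Answer: 12

Derivation:
Tile 8: (0,0)->(2,1) = 3
Tile 6: (0,1)->(1,2) = 2
Tile 2: (0,2)->(0,1) = 1
Tile 1: (1,0)->(0,0) = 1
Tile 4: (1,1)->(1,0) = 1
Tile 3: (1,2)->(0,2) = 1
Tile 5: (2,0)->(1,1) = 2
Tile 7: (2,1)->(2,0) = 1
Sum: 3 + 2 + 1 + 1 + 1 + 1 + 2 + 1 = 12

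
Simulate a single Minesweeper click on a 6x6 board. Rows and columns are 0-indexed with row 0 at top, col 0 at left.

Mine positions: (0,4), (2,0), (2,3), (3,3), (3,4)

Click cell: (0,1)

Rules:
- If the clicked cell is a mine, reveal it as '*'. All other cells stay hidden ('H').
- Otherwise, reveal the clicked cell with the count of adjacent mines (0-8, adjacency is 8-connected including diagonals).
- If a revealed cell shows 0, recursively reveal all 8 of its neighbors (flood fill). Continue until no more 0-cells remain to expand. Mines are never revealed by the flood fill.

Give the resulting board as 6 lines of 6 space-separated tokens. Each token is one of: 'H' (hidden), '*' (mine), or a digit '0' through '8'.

0 0 0 1 H H
1 1 1 2 H H
H H H H H H
H H H H H H
H H H H H H
H H H H H H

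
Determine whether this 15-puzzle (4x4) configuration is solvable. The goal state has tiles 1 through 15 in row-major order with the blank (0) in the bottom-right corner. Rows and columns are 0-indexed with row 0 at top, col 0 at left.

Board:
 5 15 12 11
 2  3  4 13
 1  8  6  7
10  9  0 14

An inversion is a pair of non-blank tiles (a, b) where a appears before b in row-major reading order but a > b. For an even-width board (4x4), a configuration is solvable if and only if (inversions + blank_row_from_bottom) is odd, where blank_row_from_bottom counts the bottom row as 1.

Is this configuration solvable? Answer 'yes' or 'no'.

Inversions: 48
Blank is in row 3 (0-indexed from top), which is row 1 counting from the bottom (bottom = 1).
48 + 1 = 49, which is odd, so the puzzle is solvable.

Answer: yes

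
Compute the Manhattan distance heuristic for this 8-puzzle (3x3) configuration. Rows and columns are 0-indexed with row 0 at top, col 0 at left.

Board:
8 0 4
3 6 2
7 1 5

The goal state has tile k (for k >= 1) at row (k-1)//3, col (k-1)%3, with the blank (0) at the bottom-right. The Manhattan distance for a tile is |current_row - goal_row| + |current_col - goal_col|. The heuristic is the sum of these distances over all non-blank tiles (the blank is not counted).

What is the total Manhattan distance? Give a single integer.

Answer: 17

Derivation:
Tile 8: (0,0)->(2,1) = 3
Tile 4: (0,2)->(1,0) = 3
Tile 3: (1,0)->(0,2) = 3
Tile 6: (1,1)->(1,2) = 1
Tile 2: (1,2)->(0,1) = 2
Tile 7: (2,0)->(2,0) = 0
Tile 1: (2,1)->(0,0) = 3
Tile 5: (2,2)->(1,1) = 2
Sum: 3 + 3 + 3 + 1 + 2 + 0 + 3 + 2 = 17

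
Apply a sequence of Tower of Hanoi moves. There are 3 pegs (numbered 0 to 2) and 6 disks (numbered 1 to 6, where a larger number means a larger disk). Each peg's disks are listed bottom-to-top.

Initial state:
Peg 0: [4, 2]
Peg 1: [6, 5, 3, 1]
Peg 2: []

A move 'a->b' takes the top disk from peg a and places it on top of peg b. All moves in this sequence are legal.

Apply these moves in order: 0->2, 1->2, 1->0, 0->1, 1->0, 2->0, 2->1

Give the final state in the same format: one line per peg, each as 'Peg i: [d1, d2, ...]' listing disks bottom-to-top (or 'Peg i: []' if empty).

After move 1 (0->2):
Peg 0: [4]
Peg 1: [6, 5, 3, 1]
Peg 2: [2]

After move 2 (1->2):
Peg 0: [4]
Peg 1: [6, 5, 3]
Peg 2: [2, 1]

After move 3 (1->0):
Peg 0: [4, 3]
Peg 1: [6, 5]
Peg 2: [2, 1]

After move 4 (0->1):
Peg 0: [4]
Peg 1: [6, 5, 3]
Peg 2: [2, 1]

After move 5 (1->0):
Peg 0: [4, 3]
Peg 1: [6, 5]
Peg 2: [2, 1]

After move 6 (2->0):
Peg 0: [4, 3, 1]
Peg 1: [6, 5]
Peg 2: [2]

After move 7 (2->1):
Peg 0: [4, 3, 1]
Peg 1: [6, 5, 2]
Peg 2: []

Answer: Peg 0: [4, 3, 1]
Peg 1: [6, 5, 2]
Peg 2: []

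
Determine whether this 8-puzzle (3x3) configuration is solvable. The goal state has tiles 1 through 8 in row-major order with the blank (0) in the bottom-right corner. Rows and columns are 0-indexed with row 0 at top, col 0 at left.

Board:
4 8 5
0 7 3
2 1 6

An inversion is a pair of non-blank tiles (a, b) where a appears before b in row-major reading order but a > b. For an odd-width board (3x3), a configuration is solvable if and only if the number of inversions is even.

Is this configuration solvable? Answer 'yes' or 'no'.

Answer: no

Derivation:
Inversions (pairs i<j in row-major order where tile[i] > tile[j] > 0): 19
19 is odd, so the puzzle is not solvable.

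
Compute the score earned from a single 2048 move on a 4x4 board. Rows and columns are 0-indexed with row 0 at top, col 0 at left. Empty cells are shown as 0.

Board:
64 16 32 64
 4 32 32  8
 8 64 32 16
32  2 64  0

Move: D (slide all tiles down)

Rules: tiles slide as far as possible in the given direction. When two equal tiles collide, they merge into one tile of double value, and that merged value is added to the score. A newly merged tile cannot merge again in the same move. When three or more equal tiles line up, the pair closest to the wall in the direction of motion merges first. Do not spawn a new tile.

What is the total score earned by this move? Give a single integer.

Answer: 64

Derivation:
Slide down:
col 0: [64, 4, 8, 32] -> [64, 4, 8, 32]  score +0 (running 0)
col 1: [16, 32, 64, 2] -> [16, 32, 64, 2]  score +0 (running 0)
col 2: [32, 32, 32, 64] -> [0, 32, 64, 64]  score +64 (running 64)
col 3: [64, 8, 16, 0] -> [0, 64, 8, 16]  score +0 (running 64)
Board after move:
64 16  0  0
 4 32 32 64
 8 64 64  8
32  2 64 16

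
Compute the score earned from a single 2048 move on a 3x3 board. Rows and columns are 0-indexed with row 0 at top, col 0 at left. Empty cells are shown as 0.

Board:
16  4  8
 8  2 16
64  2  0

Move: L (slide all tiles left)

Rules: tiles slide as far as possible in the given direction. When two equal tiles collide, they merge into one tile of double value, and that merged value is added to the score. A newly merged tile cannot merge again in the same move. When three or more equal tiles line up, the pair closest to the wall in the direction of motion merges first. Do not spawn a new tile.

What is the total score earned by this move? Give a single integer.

Slide left:
row 0: [16, 4, 8] -> [16, 4, 8]  score +0 (running 0)
row 1: [8, 2, 16] -> [8, 2, 16]  score +0 (running 0)
row 2: [64, 2, 0] -> [64, 2, 0]  score +0 (running 0)
Board after move:
16  4  8
 8  2 16
64  2  0

Answer: 0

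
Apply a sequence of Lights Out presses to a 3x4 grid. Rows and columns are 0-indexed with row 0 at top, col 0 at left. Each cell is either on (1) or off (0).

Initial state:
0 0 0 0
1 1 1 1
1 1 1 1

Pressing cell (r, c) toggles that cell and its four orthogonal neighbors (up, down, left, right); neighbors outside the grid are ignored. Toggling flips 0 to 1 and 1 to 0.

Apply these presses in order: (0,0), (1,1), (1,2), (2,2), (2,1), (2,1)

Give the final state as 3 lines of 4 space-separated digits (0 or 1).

After press 1 at (0,0):
1 1 0 0
0 1 1 1
1 1 1 1

After press 2 at (1,1):
1 0 0 0
1 0 0 1
1 0 1 1

After press 3 at (1,2):
1 0 1 0
1 1 1 0
1 0 0 1

After press 4 at (2,2):
1 0 1 0
1 1 0 0
1 1 1 0

After press 5 at (2,1):
1 0 1 0
1 0 0 0
0 0 0 0

After press 6 at (2,1):
1 0 1 0
1 1 0 0
1 1 1 0

Answer: 1 0 1 0
1 1 0 0
1 1 1 0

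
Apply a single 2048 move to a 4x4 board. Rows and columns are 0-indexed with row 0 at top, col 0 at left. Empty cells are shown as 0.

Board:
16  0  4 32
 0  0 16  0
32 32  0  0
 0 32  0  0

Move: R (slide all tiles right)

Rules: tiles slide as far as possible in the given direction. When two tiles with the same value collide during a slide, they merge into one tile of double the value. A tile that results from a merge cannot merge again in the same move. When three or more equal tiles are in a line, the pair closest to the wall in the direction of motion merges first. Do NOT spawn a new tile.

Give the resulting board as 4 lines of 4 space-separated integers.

Slide right:
row 0: [16, 0, 4, 32] -> [0, 16, 4, 32]
row 1: [0, 0, 16, 0] -> [0, 0, 0, 16]
row 2: [32, 32, 0, 0] -> [0, 0, 0, 64]
row 3: [0, 32, 0, 0] -> [0, 0, 0, 32]

Answer:  0 16  4 32
 0  0  0 16
 0  0  0 64
 0  0  0 32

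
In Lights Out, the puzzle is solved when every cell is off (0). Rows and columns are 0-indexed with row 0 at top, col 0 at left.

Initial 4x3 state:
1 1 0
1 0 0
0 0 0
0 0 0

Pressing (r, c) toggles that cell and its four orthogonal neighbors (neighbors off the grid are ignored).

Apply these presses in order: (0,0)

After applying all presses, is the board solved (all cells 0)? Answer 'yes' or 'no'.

After press 1 at (0,0):
0 0 0
0 0 0
0 0 0
0 0 0

Lights still on: 0

Answer: yes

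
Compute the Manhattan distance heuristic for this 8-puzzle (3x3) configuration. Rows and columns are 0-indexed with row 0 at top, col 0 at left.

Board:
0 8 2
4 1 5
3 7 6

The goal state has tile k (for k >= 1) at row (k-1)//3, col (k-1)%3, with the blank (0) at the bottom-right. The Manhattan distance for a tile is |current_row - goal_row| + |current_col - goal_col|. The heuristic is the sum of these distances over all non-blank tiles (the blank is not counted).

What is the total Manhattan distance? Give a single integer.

Tile 8: at (0,1), goal (2,1), distance |0-2|+|1-1| = 2
Tile 2: at (0,2), goal (0,1), distance |0-0|+|2-1| = 1
Tile 4: at (1,0), goal (1,0), distance |1-1|+|0-0| = 0
Tile 1: at (1,1), goal (0,0), distance |1-0|+|1-0| = 2
Tile 5: at (1,2), goal (1,1), distance |1-1|+|2-1| = 1
Tile 3: at (2,0), goal (0,2), distance |2-0|+|0-2| = 4
Tile 7: at (2,1), goal (2,0), distance |2-2|+|1-0| = 1
Tile 6: at (2,2), goal (1,2), distance |2-1|+|2-2| = 1
Sum: 2 + 1 + 0 + 2 + 1 + 4 + 1 + 1 = 12

Answer: 12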